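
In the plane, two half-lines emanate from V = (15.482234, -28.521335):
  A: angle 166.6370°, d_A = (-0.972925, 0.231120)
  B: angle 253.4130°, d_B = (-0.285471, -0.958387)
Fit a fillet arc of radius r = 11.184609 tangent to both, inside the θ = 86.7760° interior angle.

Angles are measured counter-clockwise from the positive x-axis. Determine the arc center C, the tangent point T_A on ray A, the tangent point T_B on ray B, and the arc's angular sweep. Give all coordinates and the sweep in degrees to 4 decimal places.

bisector direction at 210.0250° = (-0.865807,-0.500378)
center distance |VC| = r/sin(θ/2) = 11.184609/sin(43.3880°) = 16.281895
C = V + |VC|·bis = (1.3853,-36.6684)
T_A = V + ((C−V)·d_A)·d_A = V + 11.8324·d_A = (3.9702,-25.7866)
T_B = V + ((C−V)·d_B)·d_B = V + 11.8324·d_B = (12.1044,-39.8613)
sweep = 180° − θ = 93.2240°

center=(1.3853,-36.6684) T_A=(3.9702,-25.7866) T_B=(12.1044,-39.8613) sweep=93.2240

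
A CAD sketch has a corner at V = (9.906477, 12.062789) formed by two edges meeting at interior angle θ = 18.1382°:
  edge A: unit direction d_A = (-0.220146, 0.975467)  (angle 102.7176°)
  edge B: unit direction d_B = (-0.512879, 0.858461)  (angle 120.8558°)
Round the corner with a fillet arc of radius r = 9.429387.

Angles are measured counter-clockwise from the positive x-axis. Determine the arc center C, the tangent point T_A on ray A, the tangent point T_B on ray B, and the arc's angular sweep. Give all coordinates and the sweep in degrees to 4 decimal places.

bisector direction at 111.7867° = (-0.371152,0.928572)
center distance |VC| = r/sin(θ/2) = 9.429387/sin(9.0691°) = 59.821447
C = V + |VC|·bis = (-12.2964,67.6113)
T_A = V + ((C−V)·d_A)·d_A = V + 59.0736·d_A = (-3.0983,69.6872)
T_B = V + ((C−V)·d_B)·d_B = V + 59.0736·d_B = (-20.3911,62.7752)
sweep = 180° − θ = 161.8618°

center=(-12.2964,67.6113) T_A=(-3.0983,69.6872) T_B=(-20.3911,62.7752) sweep=161.8618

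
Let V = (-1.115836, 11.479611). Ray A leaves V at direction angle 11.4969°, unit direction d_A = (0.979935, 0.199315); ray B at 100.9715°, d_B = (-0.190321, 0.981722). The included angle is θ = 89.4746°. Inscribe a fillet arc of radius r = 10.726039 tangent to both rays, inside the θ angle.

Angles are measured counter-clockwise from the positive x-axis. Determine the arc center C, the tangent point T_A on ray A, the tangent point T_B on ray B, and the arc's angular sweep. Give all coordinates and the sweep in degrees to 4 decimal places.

center=(7.3540,24.1480) T_A=(9.4918,13.6372) T_B=(-3.1760,22.1066) sweep=90.5254

bisector direction at 56.2342° = (0.555799,0.831316)
center distance |VC| = r/sin(θ/2) = 10.726039/sin(44.7373°) = 15.238940
C = V + |VC|·bis = (7.3540,24.1480)
T_A = V + ((C−V)·d_A)·d_A = V + 10.8249·d_A = (9.4918,13.6372)
T_B = V + ((C−V)·d_B)·d_B = V + 10.8249·d_B = (-3.1760,22.1066)
sweep = 180° − θ = 90.5254°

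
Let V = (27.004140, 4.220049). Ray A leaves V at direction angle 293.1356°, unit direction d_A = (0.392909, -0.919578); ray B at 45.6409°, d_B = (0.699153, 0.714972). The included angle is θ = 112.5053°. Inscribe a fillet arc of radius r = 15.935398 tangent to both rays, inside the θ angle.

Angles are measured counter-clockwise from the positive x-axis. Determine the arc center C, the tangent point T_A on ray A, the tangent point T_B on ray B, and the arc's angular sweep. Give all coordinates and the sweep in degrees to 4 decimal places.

bisector direction at 349.3882° = (0.982898,-0.184153)
center distance |VC| = r/sin(θ/2) = 15.935398/sin(56.2527°) = 19.164748
C = V + |VC|·bis = (45.8411,0.6908)
T_A = V + ((C−V)·d_A)·d_A = V + 10.6466·d_A = (31.1873,-5.5703)
T_B = V + ((C−V)·d_B)·d_B = V + 10.6466·d_B = (34.4478,11.8321)
sweep = 180° − θ = 67.4947°

center=(45.8411,0.6908) T_A=(31.1873,-5.5703) T_B=(34.4478,11.8321) sweep=67.4947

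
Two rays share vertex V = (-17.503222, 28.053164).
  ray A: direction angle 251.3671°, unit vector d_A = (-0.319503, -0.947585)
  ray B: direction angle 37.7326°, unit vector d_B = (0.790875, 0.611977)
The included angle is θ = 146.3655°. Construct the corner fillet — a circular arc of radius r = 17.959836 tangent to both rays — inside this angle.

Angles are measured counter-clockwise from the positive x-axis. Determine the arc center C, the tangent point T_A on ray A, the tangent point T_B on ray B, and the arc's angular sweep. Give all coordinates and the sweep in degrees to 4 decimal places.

center=(-2.2191,17.1712) T_A=(-19.2376,22.9094) T_B=(-13.2101,31.3752) sweep=33.6345

bisector direction at 324.5499° = (0.814620,-0.579994)
center distance |VC| = r/sin(θ/2) = 17.959836/sin(73.1827°) = 18.762252
C = V + |VC|·bis = (-2.2191,17.1712)
T_A = V + ((C−V)·d_A)·d_A = V + 5.4283·d_A = (-19.2376,22.9094)
T_B = V + ((C−V)·d_B)·d_B = V + 5.4283·d_B = (-13.2101,31.3752)
sweep = 180° − θ = 33.6345°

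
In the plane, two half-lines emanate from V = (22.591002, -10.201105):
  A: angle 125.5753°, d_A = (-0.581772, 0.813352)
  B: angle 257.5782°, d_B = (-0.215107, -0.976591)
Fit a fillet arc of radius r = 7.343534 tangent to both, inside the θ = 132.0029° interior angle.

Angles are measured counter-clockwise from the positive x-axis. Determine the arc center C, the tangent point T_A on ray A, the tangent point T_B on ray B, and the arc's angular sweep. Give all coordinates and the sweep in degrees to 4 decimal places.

bisector direction at 191.5768° = (-0.979657,-0.200680)
center distance |VC| = r/sin(θ/2) = 7.343534/sin(66.0015°) = 8.038408
C = V + |VC|·bis = (14.7161,-11.8143)
T_A = V + ((C−V)·d_A)·d_A = V + 3.2693·d_A = (20.6890,-7.5420)
T_B = V + ((C−V)·d_B)·d_B = V + 3.2693·d_B = (21.8877,-13.3939)
sweep = 180° − θ = 47.9971°

center=(14.7161,-11.8143) T_A=(20.6890,-7.5420) T_B=(21.8877,-13.3939) sweep=47.9971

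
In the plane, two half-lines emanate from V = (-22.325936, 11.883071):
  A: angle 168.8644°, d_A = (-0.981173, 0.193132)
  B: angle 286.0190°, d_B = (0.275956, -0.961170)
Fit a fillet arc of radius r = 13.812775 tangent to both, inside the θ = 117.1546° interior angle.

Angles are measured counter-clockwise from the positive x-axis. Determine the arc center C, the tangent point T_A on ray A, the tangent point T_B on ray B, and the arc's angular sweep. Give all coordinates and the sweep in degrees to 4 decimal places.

center=(-33.2736,-0.0398) T_A=(-30.6059,13.5129) T_B=(-19.9972,3.7719) sweep=62.8454

bisector direction at 227.4417° = (-0.676340,-0.736590)
center distance |VC| = r/sin(θ/2) = 13.812775/sin(58.5773°) = 16.186637
C = V + |VC|·bis = (-33.2736,-0.0398)
T_A = V + ((C−V)·d_A)·d_A = V + 8.4389·d_A = (-30.6059,13.5129)
T_B = V + ((C−V)·d_B)·d_B = V + 8.4389·d_B = (-19.9972,3.7719)
sweep = 180° − θ = 62.8454°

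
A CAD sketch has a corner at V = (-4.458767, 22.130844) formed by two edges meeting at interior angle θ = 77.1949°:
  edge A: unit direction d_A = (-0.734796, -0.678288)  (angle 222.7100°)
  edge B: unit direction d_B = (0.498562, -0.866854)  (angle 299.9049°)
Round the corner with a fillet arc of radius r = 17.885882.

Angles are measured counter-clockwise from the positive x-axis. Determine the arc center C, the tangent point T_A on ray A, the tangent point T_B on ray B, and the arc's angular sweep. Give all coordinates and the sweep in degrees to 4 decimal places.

bisector direction at 261.3075° = (-0.151132,-0.988514)
center distance |VC| = r/sin(θ/2) = 17.885882/sin(38.5975°) = 28.670403
C = V + |VC|·bis = (-8.7918,-6.2102)
T_A = V + ((C−V)·d_A)·d_A = V + 22.4073·d_A = (-20.9236,6.9322)
T_B = V + ((C−V)·d_B)·d_B = V + 22.4073·d_B = (6.7127,2.7070)
sweep = 180° − θ = 102.8051°

center=(-8.7918,-6.2102) T_A=(-20.9236,6.9322) T_B=(6.7127,2.7070) sweep=102.8051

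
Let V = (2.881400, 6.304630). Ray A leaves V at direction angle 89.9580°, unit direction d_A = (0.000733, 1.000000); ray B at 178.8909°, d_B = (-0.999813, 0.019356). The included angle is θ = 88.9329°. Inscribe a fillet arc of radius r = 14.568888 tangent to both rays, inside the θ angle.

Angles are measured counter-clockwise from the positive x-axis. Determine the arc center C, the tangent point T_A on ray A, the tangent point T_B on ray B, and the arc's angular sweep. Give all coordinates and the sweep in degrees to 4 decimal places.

center=(-11.6766,21.1581) T_A=(2.8923,21.1474) T_B=(-11.9586,6.5919) sweep=91.0671

bisector direction at 134.4245° = (-0.699968,0.714174)
center distance |VC| = r/sin(θ/2) = 14.568888/sin(44.4665°) = 20.798094
C = V + |VC|·bis = (-11.6766,21.1581)
T_A = V + ((C−V)·d_A)·d_A = V + 14.8428·d_A = (2.8923,21.1474)
T_B = V + ((C−V)·d_B)·d_B = V + 14.8428·d_B = (-11.9586,6.5919)
sweep = 180° − θ = 91.0671°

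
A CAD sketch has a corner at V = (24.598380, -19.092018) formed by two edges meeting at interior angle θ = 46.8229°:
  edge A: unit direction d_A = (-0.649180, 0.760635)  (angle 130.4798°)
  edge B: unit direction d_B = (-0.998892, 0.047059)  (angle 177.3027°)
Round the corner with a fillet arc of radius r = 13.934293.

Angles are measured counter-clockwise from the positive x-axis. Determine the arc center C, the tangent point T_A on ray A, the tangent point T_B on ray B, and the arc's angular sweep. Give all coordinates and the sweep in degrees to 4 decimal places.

bisector direction at 153.8913° = (-0.897960,0.440076)
center distance |VC| = r/sin(θ/2) = 13.934293/sin(23.4114°) = 35.069710
C = V + |VC|·bis = (-6.8928,-3.6587)
T_A = V + ((C−V)·d_A)·d_A = V + 32.1826·d_A = (3.7061,5.3872)
T_B = V + ((C−V)·d_B)·d_B = V + 32.1826·d_B = (-7.5486,-17.5775)
sweep = 180° − θ = 133.1771°

center=(-6.8928,-3.6587) T_A=(3.7061,5.3872) T_B=(-7.5486,-17.5775) sweep=133.1771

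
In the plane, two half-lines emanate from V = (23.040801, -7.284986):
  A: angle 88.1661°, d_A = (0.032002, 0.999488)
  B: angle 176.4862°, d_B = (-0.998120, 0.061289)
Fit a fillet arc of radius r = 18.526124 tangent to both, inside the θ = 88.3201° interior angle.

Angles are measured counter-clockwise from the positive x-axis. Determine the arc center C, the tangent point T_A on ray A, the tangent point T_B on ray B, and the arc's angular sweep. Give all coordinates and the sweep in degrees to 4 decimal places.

center=(5.1347,12.3755) T_A=(23.6513,11.7827) T_B=(3.9992,-6.1158) sweep=91.6799

bisector direction at 132.3262° = (-0.673350,0.739324)
center distance |VC| = r/sin(θ/2) = 18.526124/sin(44.1600°) = 26.592584
C = V + |VC|·bis = (5.1347,12.3755)
T_A = V + ((C−V)·d_A)·d_A = V + 19.0774·d_A = (23.6513,11.7827)
T_B = V + ((C−V)·d_B)·d_B = V + 19.0774·d_B = (3.9992,-6.1158)
sweep = 180° − θ = 91.6799°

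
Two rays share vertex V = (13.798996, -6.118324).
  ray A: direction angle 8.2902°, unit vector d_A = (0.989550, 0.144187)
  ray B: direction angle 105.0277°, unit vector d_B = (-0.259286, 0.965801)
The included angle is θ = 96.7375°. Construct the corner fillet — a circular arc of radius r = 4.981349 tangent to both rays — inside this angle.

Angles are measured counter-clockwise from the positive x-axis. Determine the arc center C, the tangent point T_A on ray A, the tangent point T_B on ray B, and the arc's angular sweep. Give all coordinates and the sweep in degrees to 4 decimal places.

center=(17.4620,-0.5506) T_A=(18.1802,-5.4799) T_B=(12.6510,-1.8422) sweep=83.2625

bisector direction at 56.6590° = (0.549621,0.835414)
center distance |VC| = r/sin(θ/2) = 4.981349/sin(48.3687°) = 6.664584
C = V + |VC|·bis = (17.4620,-0.5506)
T_A = V + ((C−V)·d_A)·d_A = V + 4.4275·d_A = (18.1802,-5.4799)
T_B = V + ((C−V)·d_B)·d_B = V + 4.4275·d_B = (12.6510,-1.8422)
sweep = 180° − θ = 83.2625°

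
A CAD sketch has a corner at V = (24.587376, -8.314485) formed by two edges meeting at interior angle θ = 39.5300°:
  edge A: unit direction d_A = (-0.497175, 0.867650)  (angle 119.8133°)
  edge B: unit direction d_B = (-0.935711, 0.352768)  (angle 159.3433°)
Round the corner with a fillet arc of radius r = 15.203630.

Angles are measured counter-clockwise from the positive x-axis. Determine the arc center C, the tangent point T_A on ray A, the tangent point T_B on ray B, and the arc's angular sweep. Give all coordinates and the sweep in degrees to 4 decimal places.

center=(-9.6399,20.8376) T_A=(3.5515,28.3965) T_B=(-15.0033,6.6114) sweep=140.4700

bisector direction at 139.5783° = (-0.761293,0.648408)
center distance |VC| = r/sin(θ/2) = 15.203630/sin(19.7650°) = 44.959458
C = V + |VC|·bis = (-9.6399,20.8376)
T_A = V + ((C−V)·d_A)·d_A = V + 42.3108·d_A = (3.5515,28.3965)
T_B = V + ((C−V)·d_B)·d_B = V + 42.3108·d_B = (-15.0033,6.6114)
sweep = 180° − θ = 140.4700°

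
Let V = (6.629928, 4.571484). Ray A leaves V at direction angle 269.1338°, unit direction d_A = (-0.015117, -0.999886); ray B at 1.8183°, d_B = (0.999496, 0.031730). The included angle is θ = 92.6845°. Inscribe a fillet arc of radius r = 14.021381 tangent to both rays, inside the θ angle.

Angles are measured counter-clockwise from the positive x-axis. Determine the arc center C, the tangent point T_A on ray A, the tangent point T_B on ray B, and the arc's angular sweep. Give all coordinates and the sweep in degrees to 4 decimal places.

bisector direction at 315.4761° = (0.712957,-0.701207)
center distance |VC| = r/sin(θ/2) = 14.021381/sin(46.3422°) = 19.380564
C = V + |VC|·bis = (20.4474,-9.0183)
T_A = V + ((C−V)·d_A)·d_A = V + 13.3794·d_A = (6.4277,-8.8063)
T_B = V + ((C−V)·d_B)·d_B = V + 13.3794·d_B = (20.0025,4.9960)
sweep = 180° − θ = 87.3155°

center=(20.4474,-9.0183) T_A=(6.4277,-8.8063) T_B=(20.0025,4.9960) sweep=87.3155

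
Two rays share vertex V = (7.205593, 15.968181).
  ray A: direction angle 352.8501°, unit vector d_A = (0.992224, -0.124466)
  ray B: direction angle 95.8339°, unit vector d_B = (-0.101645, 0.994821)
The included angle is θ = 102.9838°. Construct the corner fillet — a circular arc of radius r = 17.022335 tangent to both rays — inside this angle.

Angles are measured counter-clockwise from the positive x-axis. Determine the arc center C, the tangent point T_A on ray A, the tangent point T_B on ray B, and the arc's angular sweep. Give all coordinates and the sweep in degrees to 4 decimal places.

center=(22.7631,31.1724) T_A=(20.6444,14.2824) T_B=(5.8289,29.4421) sweep=77.0162

bisector direction at 44.3420° = (0.715181,0.698940)
center distance |VC| = r/sin(θ/2) = 17.022335/sin(51.4919°) = 21.753223
C = V + |VC|·bis = (22.7631,31.1724)
T_A = V + ((C−V)·d_A)·d_A = V + 13.5441·d_A = (20.6444,14.2824)
T_B = V + ((C−V)·d_B)·d_B = V + 13.5441·d_B = (5.8289,29.4421)
sweep = 180° − θ = 77.0162°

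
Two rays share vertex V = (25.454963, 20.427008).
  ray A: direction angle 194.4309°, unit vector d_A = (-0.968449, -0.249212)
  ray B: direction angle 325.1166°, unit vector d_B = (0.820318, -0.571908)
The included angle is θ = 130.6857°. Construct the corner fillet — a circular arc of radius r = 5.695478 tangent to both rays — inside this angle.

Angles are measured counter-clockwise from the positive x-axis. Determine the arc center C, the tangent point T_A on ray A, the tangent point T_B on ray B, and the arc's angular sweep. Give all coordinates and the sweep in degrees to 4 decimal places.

bisector direction at 259.7738° = (-0.177536,-0.984114)
center distance |VC| = r/sin(θ/2) = 5.695478/sin(65.3428°) = 6.266890
C = V + |VC|·bis = (24.3424,14.2597)
T_A = V + ((C−V)·d_A)·d_A = V + 2.6145·d_A = (22.9230,19.7755)
T_B = V + ((C−V)·d_B)·d_B = V + 2.6145·d_B = (27.5997,18.9318)
sweep = 180° − θ = 49.3143°

center=(24.3424,14.2597) T_A=(22.9230,19.7755) T_B=(27.5997,18.9318) sweep=49.3143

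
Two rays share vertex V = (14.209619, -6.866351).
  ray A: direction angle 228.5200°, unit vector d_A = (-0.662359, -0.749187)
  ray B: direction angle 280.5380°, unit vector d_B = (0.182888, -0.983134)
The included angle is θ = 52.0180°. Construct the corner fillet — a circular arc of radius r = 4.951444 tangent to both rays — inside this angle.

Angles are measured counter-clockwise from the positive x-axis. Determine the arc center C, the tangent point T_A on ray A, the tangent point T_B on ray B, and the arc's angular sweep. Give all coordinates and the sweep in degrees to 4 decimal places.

center=(11.1976,-17.7487) T_A=(7.4881,-14.4690) T_B=(16.0655,-16.8431) sweep=127.9820

bisector direction at 254.5290° = (-0.266751,-0.963766)
center distance |VC| = r/sin(θ/2) = 4.951444/sin(26.0090°) = 11.291459
C = V + |VC|·bis = (11.1976,-17.7487)
T_A = V + ((C−V)·d_A)·d_A = V + 10.1479·d_A = (7.4881,-14.4690)
T_B = V + ((C−V)·d_B)·d_B = V + 10.1479·d_B = (16.0655,-16.8431)
sweep = 180° − θ = 127.9820°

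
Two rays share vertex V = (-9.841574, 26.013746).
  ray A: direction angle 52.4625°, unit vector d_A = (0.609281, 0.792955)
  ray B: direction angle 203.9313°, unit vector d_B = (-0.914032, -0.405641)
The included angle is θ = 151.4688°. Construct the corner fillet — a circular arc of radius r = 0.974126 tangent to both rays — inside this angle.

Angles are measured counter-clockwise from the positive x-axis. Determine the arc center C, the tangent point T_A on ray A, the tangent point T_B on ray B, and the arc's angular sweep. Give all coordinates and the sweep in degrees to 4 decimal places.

center=(-10.4631,26.8037) T_A=(-9.6907,26.2101) T_B=(-10.0680,25.9133) sweep=28.5312

bisector direction at 128.1969° = (-0.618366,0.785890)
center distance |VC| = r/sin(θ/2) = 0.974126/sin(75.7344°) = 1.005120
C = V + |VC|·bis = (-10.4631,26.8037)
T_A = V + ((C−V)·d_A)·d_A = V + 0.2477·d_A = (-9.6907,26.2101)
T_B = V + ((C−V)·d_B)·d_B = V + 0.2477·d_B = (-10.0680,25.9133)
sweep = 180° − θ = 28.5312°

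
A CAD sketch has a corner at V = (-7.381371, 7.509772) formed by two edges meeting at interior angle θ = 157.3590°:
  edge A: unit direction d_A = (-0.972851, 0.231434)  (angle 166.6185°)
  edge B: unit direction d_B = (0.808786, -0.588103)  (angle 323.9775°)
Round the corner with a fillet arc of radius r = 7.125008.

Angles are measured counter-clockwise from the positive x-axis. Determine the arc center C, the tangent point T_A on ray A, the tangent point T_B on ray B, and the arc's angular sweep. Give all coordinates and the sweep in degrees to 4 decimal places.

center=(-10.4180,0.9083) T_A=(-8.7690,7.8399) T_B=(-6.2277,6.6709) sweep=22.6410

bisector direction at 245.2980° = (-0.417899,-0.908494)
center distance |VC| = r/sin(θ/2) = 7.125008/sin(78.6795°) = 7.266379
C = V + |VC|·bis = (-10.4180,0.9083)
T_A = V + ((C−V)·d_A)·d_A = V + 1.4264·d_A = (-8.7690,7.8399)
T_B = V + ((C−V)·d_B)·d_B = V + 1.4264·d_B = (-6.2277,6.6709)
sweep = 180° − θ = 22.6410°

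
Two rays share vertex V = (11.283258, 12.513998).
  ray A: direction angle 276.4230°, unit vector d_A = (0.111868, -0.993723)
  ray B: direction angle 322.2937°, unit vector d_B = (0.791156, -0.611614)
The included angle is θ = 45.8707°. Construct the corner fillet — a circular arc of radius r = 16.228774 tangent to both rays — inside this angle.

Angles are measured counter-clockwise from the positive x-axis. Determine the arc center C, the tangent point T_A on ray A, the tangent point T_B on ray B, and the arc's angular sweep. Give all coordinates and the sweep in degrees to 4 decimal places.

center=(31.7006,-23.7826) T_A=(15.5737,-25.5981) T_B=(41.6264,-10.9431) sweep=134.1293

bisector direction at 299.3583° = (0.490270,-0.871570)
center distance |VC| = r/sin(θ/2) = 16.228774/sin(22.9353°) = 41.645106
C = V + |VC|·bis = (31.7006,-23.7826)
T_A = V + ((C−V)·d_A)·d_A = V + 38.3529·d_A = (15.5737,-25.5981)
T_B = V + ((C−V)·d_B)·d_B = V + 38.3529·d_B = (41.6264,-10.9431)
sweep = 180° − θ = 134.1293°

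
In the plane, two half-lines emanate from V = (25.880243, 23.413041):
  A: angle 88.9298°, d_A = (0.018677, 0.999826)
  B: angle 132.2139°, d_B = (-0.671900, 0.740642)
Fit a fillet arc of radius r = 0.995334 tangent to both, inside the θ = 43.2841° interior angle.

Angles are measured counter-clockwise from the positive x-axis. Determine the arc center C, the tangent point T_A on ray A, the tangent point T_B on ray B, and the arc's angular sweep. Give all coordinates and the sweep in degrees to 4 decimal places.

bisector direction at 110.5718° = (-0.351382,0.936232)
center distance |VC| = r/sin(θ/2) = 0.995334/sin(21.6421°) = 2.698795
C = V + |VC|·bis = (24.9319,25.9397)
T_A = V + ((C−V)·d_A)·d_A = V + 2.5085·d_A = (25.9271,25.9211)
T_B = V + ((C−V)·d_B)·d_B = V + 2.5085·d_B = (24.1948,25.2710)
sweep = 180° − θ = 136.7159°

center=(24.9319,25.9397) T_A=(25.9271,25.9211) T_B=(24.1948,25.2710) sweep=136.7159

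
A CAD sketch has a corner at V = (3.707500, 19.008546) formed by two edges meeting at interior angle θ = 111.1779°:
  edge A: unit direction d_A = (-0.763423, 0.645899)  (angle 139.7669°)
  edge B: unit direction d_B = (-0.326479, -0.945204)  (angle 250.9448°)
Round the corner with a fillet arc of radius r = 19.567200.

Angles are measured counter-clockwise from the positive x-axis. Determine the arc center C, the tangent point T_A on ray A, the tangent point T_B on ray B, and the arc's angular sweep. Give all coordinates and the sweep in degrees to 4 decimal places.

center=(-19.1635,12.7278) T_A=(-6.5250,27.6658) T_B=(-0.6685,6.3395) sweep=68.8221

bisector direction at 195.3558° = (-0.964300,-0.264813)
center distance |VC| = r/sin(θ/2) = 19.567200/sin(55.5889°) = 23.717688
C = V + |VC|·bis = (-19.1635,12.7278)
T_A = V + ((C−V)·d_A)·d_A = V + 13.4035·d_A = (-6.5250,27.6658)
T_B = V + ((C−V)·d_B)·d_B = V + 13.4035·d_B = (-0.6685,6.3395)
sweep = 180° − θ = 68.8221°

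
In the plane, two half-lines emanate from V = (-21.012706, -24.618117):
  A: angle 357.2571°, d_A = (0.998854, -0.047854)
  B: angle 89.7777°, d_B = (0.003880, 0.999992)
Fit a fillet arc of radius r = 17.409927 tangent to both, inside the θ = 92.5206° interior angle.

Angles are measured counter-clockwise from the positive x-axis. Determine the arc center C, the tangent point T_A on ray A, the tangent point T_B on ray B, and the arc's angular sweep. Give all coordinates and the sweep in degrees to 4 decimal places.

center=(-3.5383,-8.0254) T_A=(-4.3714,-25.4154) T_B=(-20.9481,-7.9579) sweep=87.4794

bisector direction at 43.5174° = (0.725165,0.688575)
center distance |VC| = r/sin(θ/2) = 17.409927/sin(46.2603°) = 24.097176
C = V + |VC|·bis = (-3.5383,-8.0254)
T_A = V + ((C−V)·d_A)·d_A = V + 16.6604·d_A = (-4.3714,-25.4154)
T_B = V + ((C−V)·d_B)·d_B = V + 16.6604·d_B = (-20.9481,-7.9579)
sweep = 180° − θ = 87.4794°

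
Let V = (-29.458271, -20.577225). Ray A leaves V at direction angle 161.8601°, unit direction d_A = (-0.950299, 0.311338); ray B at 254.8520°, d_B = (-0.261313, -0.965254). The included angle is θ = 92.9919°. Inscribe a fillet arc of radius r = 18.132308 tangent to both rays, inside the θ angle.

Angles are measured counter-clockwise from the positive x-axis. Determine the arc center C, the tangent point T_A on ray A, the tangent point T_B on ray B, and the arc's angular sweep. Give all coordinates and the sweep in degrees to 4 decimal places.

bisector direction at 208.3560° = (-0.880013,-0.474949)
center distance |VC| = r/sin(θ/2) = 18.132308/sin(46.4960°) = 24.998849
C = V + |VC|·bis = (-51.4576,-32.4504)
T_A = V + ((C−V)·d_A)·d_A = V + 17.2094·d_A = (-45.8123,-15.2193)
T_B = V + ((C−V)·d_B)·d_B = V + 17.2094·d_B = (-33.9553,-37.1886)
sweep = 180° − θ = 87.0081°

center=(-51.4576,-32.4504) T_A=(-45.8123,-15.2193) T_B=(-33.9553,-37.1886) sweep=87.0081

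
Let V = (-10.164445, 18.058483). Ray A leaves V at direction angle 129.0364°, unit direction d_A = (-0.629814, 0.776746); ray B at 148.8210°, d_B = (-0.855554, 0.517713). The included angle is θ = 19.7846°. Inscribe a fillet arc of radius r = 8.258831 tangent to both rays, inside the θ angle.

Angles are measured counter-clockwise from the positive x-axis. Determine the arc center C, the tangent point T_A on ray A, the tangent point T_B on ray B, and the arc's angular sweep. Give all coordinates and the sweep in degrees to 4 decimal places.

center=(-46.4065,49.6425) T_A=(-39.9915,54.8440) T_B=(-50.6822,42.5766) sweep=160.2154

bisector direction at 138.9287° = (-0.753893,0.656998)
center distance |VC| = r/sin(θ/2) = 8.258831/sin(9.8923°) = 48.073278
C = V + |VC|·bis = (-46.4065,49.6425)
T_A = V + ((C−V)·d_A)·d_A = V + 47.3585·d_A = (-39.9915,54.8440)
T_B = V + ((C−V)·d_B)·d_B = V + 47.3585·d_B = (-50.6822,42.5766)
sweep = 180° − θ = 160.2154°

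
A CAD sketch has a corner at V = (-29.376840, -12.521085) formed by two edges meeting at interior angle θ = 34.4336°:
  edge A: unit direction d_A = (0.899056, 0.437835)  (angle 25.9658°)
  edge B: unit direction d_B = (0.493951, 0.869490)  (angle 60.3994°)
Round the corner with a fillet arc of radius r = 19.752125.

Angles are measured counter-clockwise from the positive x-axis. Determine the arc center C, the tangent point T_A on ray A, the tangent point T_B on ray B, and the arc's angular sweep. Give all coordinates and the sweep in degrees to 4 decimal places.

bisector direction at 43.1826° = (0.729176,0.684326)
center distance |VC| = r/sin(θ/2) = 19.752125/sin(17.2168°) = 66.732826
C = V + |VC|·bis = (19.2832,33.1459)
T_A = V + ((C−V)·d_A)·d_A = V + 63.7426·d_A = (27.9313,15.3876)
T_B = V + ((C−V)·d_B)·d_B = V + 63.7426·d_B = (2.1089,42.9025)
sweep = 180° − θ = 145.5664°

center=(19.2832,33.1459) T_A=(27.9313,15.3876) T_B=(2.1089,42.9025) sweep=145.5664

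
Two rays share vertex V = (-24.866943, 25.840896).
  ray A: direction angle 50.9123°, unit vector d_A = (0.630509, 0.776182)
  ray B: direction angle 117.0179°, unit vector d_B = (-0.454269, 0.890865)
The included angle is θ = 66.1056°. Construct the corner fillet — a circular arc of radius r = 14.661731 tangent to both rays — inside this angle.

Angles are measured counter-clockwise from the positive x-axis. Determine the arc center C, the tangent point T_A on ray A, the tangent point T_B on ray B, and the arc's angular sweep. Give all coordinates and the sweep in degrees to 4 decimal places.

center=(-22.0407,52.5739) T_A=(-10.6606,43.3295) T_B=(-35.1023,45.9135) sweep=113.8944

bisector direction at 83.9651° = (0.105134,0.994458)
center distance |VC| = r/sin(θ/2) = 14.661731/sin(33.0528°) = 26.881953
C = V + |VC|·bis = (-22.0407,52.5739)
T_A = V + ((C−V)·d_A)·d_A = V + 22.5316·d_A = (-10.6606,43.3295)
T_B = V + ((C−V)·d_B)·d_B = V + 22.5316·d_B = (-35.1023,45.9135)
sweep = 180° − θ = 113.8944°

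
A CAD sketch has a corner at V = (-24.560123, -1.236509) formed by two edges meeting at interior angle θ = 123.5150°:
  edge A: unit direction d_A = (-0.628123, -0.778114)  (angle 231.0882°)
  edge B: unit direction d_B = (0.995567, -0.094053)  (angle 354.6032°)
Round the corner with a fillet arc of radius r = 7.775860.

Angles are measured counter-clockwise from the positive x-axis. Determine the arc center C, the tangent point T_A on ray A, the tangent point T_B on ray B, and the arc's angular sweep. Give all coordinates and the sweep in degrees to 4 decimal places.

center=(-21.1332,-9.3707) T_A=(-27.1837,-4.4865) T_B=(-20.4018,-1.6293) sweep=56.4850

bisector direction at 292.8457° = (0.388251,-0.921554)
center distance |VC| = r/sin(θ/2) = 7.775860/sin(61.7575°) = 8.826649
C = V + |VC|·bis = (-21.1332,-9.3707)
T_A = V + ((C−V)·d_A)·d_A = V + 4.1768·d_A = (-27.1837,-4.4865)
T_B = V + ((C−V)·d_B)·d_B = V + 4.1768·d_B = (-20.4018,-1.6293)
sweep = 180° − θ = 56.4850°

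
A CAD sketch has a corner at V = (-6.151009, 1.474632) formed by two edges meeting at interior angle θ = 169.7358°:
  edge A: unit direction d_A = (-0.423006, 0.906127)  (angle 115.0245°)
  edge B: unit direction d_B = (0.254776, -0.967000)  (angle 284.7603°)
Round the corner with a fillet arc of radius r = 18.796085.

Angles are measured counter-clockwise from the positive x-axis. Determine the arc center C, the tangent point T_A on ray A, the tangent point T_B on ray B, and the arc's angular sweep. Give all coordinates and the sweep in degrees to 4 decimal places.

center=(-23.8967,-4.9466) T_A=(-6.8651,3.0043) T_B=(-5.7209,-0.1578) sweep=10.2642

bisector direction at 199.8924° = (-0.940333,-0.340255)
center distance |VC| = r/sin(θ/2) = 18.796085/sin(84.8679°) = 18.871740
C = V + |VC|·bis = (-23.8967,-4.9466)
T_A = V + ((C−V)·d_A)·d_A = V + 1.6881·d_A = (-6.8651,3.0043)
T_B = V + ((C−V)·d_B)·d_B = V + 1.6881·d_B = (-5.7209,-0.1578)
sweep = 180° − θ = 10.2642°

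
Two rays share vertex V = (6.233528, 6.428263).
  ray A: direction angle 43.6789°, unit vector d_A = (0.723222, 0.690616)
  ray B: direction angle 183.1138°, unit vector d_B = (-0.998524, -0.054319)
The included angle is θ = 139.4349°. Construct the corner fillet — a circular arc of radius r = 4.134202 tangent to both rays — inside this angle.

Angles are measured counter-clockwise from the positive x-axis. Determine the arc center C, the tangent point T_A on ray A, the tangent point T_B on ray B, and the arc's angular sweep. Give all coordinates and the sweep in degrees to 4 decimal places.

center=(4.4834,10.4734) T_A=(7.3385,7.4834) T_B=(4.7079,6.3453) sweep=40.5651

bisector direction at 113.3963° = (-0.397089,0.917780)
center distance |VC| = r/sin(θ/2) = 4.134202/sin(69.7174°) = 4.407490
C = V + |VC|·bis = (4.4834,10.4734)
T_A = V + ((C−V)·d_A)·d_A = V + 1.5279·d_A = (7.3385,7.4834)
T_B = V + ((C−V)·d_B)·d_B = V + 1.5279·d_B = (4.7079,6.3453)
sweep = 180° − θ = 40.5651°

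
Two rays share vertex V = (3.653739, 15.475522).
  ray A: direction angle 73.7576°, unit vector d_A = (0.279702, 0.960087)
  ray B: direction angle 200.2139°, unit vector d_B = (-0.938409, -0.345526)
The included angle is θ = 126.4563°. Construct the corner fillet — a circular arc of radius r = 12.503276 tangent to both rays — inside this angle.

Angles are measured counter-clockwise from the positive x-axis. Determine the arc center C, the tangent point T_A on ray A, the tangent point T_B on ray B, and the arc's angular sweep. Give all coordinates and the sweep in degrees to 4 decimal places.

center=(-6.5861,25.0291) T_A=(5.4181,21.5319) T_B=(-2.2659,13.2959) sweep=53.5437

bisector direction at 136.9857° = (-0.731184,0.682180)
center distance |VC| = r/sin(θ/2) = 12.503276/sin(63.2281°) = 14.004452
C = V + |VC|·bis = (-6.5861,25.0291)
T_A = V + ((C−V)·d_A)·d_A = V + 6.3082·d_A = (5.4181,21.5319)
T_B = V + ((C−V)·d_B)·d_B = V + 6.3082·d_B = (-2.2659,13.2959)
sweep = 180° − θ = 53.5437°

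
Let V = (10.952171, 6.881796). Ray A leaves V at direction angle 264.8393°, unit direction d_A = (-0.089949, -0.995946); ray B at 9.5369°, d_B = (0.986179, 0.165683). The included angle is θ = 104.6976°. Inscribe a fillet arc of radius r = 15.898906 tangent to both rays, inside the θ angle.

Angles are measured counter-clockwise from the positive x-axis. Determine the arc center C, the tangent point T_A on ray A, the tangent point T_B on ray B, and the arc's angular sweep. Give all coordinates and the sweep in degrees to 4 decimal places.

center=(25.6833,-6.7650) T_A=(9.8488,-5.3349) T_B=(23.0491,8.9141) sweep=75.3024

bisector direction at 317.1881° = (0.733589,-0.679594)
center distance |VC| = r/sin(θ/2) = 15.898906/sin(52.3488°) = 20.080865
C = V + |VC|·bis = (25.6833,-6.7650)
T_A = V + ((C−V)·d_A)·d_A = V + 12.2665·d_A = (9.8488,-5.3349)
T_B = V + ((C−V)·d_B)·d_B = V + 12.2665·d_B = (23.0491,8.9141)
sweep = 180° − θ = 75.3024°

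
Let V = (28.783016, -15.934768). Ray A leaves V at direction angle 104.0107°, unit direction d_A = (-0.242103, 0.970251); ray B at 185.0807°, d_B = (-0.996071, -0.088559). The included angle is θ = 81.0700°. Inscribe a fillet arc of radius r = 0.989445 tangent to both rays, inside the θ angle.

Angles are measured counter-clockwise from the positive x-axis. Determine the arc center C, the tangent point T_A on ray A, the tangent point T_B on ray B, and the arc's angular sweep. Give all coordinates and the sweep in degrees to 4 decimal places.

bisector direction at 144.5457° = (-0.814578,0.580053)
center distance |VC| = r/sin(θ/2) = 0.989445/sin(40.5350°) = 1.522428
C = V + |VC|·bis = (27.5429,-15.0517)
T_A = V + ((C−V)·d_A)·d_A = V + 1.1571·d_A = (28.5029,-14.8121)
T_B = V + ((C−V)·d_B)·d_B = V + 1.1571·d_B = (27.6305,-16.0372)
sweep = 180° − θ = 98.9300°

center=(27.5429,-15.0517) T_A=(28.5029,-14.8121) T_B=(27.6305,-16.0372) sweep=98.9300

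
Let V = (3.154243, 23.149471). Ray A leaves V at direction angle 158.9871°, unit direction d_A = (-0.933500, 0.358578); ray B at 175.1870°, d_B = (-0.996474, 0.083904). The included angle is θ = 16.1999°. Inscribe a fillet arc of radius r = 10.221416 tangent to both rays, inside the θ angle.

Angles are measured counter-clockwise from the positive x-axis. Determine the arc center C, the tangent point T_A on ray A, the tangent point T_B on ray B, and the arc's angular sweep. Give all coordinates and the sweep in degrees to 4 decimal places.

bisector direction at 167.0871° = (-0.974711,0.223470)
center distance |VC| = r/sin(θ/2) = 10.221416/sin(8.0999°) = 72.543572
C = V + |VC|·bis = (-67.5548,39.3608)
T_A = V + ((C−V)·d_A)·d_A = V + 71.8199·d_A = (-63.8896,48.9025)
T_B = V + ((C−V)·d_B)·d_B = V + 71.8199·d_B = (-68.4124,29.1754)
sweep = 180° − θ = 163.8001°

center=(-67.5548,39.3608) T_A=(-63.8896,48.9025) T_B=(-68.4124,29.1754) sweep=163.8001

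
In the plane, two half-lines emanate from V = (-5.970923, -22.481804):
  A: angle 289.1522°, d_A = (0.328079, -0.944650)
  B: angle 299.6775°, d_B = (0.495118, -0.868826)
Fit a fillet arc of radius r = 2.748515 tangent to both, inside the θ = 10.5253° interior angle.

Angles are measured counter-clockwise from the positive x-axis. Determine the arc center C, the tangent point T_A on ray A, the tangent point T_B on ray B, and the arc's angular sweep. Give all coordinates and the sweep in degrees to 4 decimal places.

bisector direction at 294.4149° = (0.413340,-0.910577)
center distance |VC| = r/sin(θ/2) = 2.748515/sin(5.2626°) = 29.965883
C = V + |VC|·bis = (6.4152,-49.7680)
T_A = V + ((C−V)·d_A)·d_A = V + 29.8396·d_A = (3.8188,-50.6698)
T_B = V + ((C−V)·d_B)·d_B = V + 29.8396·d_B = (8.8032,-48.4072)
sweep = 180° − θ = 169.4747°

center=(6.4152,-49.7680) T_A=(3.8188,-50.6698) T_B=(8.8032,-48.4072) sweep=169.4747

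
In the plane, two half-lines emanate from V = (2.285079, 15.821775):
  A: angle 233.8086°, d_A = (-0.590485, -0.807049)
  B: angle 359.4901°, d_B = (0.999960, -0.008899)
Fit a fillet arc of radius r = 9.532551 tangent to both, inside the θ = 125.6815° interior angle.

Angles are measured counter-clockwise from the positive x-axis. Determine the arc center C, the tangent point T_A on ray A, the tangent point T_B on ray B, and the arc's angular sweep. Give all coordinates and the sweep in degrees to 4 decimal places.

center=(7.0906,6.2461) T_A=(-0.6027,11.8749) T_B=(7.1754,15.7783) sweep=54.3185

bisector direction at 296.6494° = (0.448529,-0.893768)
center distance |VC| = r/sin(θ/2) = 9.532551/sin(62.8407°) = 10.713846
C = V + |VC|·bis = (7.0906,6.2461)
T_A = V + ((C−V)·d_A)·d_A = V + 4.8905·d_A = (-0.6027,11.8749)
T_B = V + ((C−V)·d_B)·d_B = V + 4.8905·d_B = (7.1754,15.7783)
sweep = 180° − θ = 54.3185°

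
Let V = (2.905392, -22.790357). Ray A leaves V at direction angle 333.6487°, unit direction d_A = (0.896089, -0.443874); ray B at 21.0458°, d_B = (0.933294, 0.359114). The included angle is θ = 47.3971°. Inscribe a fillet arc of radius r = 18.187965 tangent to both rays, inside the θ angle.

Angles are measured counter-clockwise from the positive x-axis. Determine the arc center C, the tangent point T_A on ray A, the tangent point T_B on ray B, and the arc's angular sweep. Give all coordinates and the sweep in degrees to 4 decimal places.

bisector direction at 357.3473° = (0.998928,-0.046283)
center distance |VC| = r/sin(θ/2) = 18.187965/sin(23.6986°) = 45.252181
C = V + |VC|·bis = (48.1091,-24.8847)
T_A = V + ((C−V)·d_A)·d_A = V + 41.4362·d_A = (40.0359,-41.1828)
T_B = V + ((C−V)·d_B)·d_B = V + 41.4362·d_B = (41.5775,-7.9100)
sweep = 180° − θ = 132.6029°

center=(48.1091,-24.8847) T_A=(40.0359,-41.1828) T_B=(41.5775,-7.9100) sweep=132.6029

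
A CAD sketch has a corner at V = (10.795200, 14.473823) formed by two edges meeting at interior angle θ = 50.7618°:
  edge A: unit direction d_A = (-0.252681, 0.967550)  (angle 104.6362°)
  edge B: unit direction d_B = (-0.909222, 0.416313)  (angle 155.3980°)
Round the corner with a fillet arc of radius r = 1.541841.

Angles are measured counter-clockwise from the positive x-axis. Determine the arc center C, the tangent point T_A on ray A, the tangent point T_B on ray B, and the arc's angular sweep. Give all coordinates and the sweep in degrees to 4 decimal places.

center=(8.4822,17.2287) T_A=(9.9740,17.6183) T_B=(7.8403,15.8268) sweep=129.2382

bisector direction at 130.0171° = (-0.643016,0.765853)
center distance |VC| = r/sin(θ/2) = 1.541841/sin(25.3809°) = 3.597104
C = V + |VC|·bis = (8.4822,17.2287)
T_A = V + ((C−V)·d_A)·d_A = V + 3.2499·d_A = (9.9740,17.6183)
T_B = V + ((C−V)·d_B)·d_B = V + 3.2499·d_B = (7.8403,15.8268)
sweep = 180° − θ = 129.2382°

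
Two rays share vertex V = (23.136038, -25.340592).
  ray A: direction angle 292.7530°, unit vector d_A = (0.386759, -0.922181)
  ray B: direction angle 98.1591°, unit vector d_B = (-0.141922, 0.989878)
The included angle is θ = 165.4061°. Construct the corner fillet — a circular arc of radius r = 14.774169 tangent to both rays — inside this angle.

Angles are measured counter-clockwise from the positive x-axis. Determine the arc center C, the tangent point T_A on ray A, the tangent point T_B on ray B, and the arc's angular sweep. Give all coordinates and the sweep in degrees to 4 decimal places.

center=(37.4922,-21.3711) T_A=(23.8677,-27.0852) T_B=(22.8675,-23.4679) sweep=14.5939

bisector direction at 15.4561° = (0.963835,0.266499)
center distance |VC| = r/sin(θ/2) = 14.774169/sin(82.7031°) = 14.894799
C = V + |VC|·bis = (37.4922,-21.3711)
T_A = V + ((C−V)·d_A)·d_A = V + 1.8918·d_A = (23.8677,-27.0852)
T_B = V + ((C−V)·d_B)·d_B = V + 1.8918·d_B = (22.8675,-23.4679)
sweep = 180° − θ = 14.5939°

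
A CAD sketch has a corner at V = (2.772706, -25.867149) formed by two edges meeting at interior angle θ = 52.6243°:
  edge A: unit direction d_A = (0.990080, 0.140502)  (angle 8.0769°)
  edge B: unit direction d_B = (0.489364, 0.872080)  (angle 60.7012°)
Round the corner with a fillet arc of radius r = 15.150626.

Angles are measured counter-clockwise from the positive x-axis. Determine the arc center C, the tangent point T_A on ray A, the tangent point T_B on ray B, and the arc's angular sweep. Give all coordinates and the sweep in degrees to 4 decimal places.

center=(30.9787,-6.5620) T_A=(33.1074,-21.5624) T_B=(17.7661,0.8521) sweep=127.3757

bisector direction at 34.3891° = (0.825221,0.564809)
center distance |VC| = r/sin(θ/2) = 15.150626/sin(26.3121°) = 34.179899
C = V + |VC|·bis = (30.9787,-6.5620)
T_A = V + ((C−V)·d_A)·d_A = V + 30.6386·d_A = (33.1074,-21.5624)
T_B = V + ((C−V)·d_B)·d_B = V + 30.6386·d_B = (17.7661,0.8521)
sweep = 180° − θ = 127.3757°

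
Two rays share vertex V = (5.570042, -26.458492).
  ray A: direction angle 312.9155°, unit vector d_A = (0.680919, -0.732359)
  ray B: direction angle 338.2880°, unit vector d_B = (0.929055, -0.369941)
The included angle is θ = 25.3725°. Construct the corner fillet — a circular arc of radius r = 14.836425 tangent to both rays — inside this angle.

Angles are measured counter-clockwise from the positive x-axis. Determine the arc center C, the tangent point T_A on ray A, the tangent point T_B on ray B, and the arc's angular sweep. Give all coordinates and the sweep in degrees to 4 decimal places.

bisector direction at 325.6017° = (0.825131,-0.564942)
center distance |VC| = r/sin(θ/2) = 14.836425/sin(12.6862°) = 67.557416
C = V + |VC|·bis = (61.3137,-64.6245)
T_A = V + ((C−V)·d_A)·d_A = V + 65.9082·d_A = (50.4482,-74.7269)
T_B = V + ((C−V)·d_B)·d_B = V + 65.9082·d_B = (66.8024,-50.8406)
sweep = 180° − θ = 154.6275°

center=(61.3137,-64.6245) T_A=(50.4482,-74.7269) T_B=(66.8024,-50.8406) sweep=154.6275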